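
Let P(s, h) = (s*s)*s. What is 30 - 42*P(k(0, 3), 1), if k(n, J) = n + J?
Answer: -1104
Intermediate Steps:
k(n, J) = J + n
P(s, h) = s**3 (P(s, h) = s**2*s = s**3)
30 - 42*P(k(0, 3), 1) = 30 - 42*(3 + 0)**3 = 30 - 42*3**3 = 30 - 42*27 = 30 - 1134 = -1104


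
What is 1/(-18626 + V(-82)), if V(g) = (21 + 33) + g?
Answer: -1/18654 ≈ -5.3608e-5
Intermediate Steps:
V(g) = 54 + g
1/(-18626 + V(-82)) = 1/(-18626 + (54 - 82)) = 1/(-18626 - 28) = 1/(-18654) = -1/18654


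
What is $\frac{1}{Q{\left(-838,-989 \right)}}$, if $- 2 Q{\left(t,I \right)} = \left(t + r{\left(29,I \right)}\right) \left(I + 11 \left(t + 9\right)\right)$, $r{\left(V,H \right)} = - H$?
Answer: $\frac{1}{763154} \approx 1.3104 \cdot 10^{-6}$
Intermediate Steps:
$Q{\left(t,I \right)} = - \frac{\left(t - I\right) \left(99 + I + 11 t\right)}{2}$ ($Q{\left(t,I \right)} = - \frac{\left(t - I\right) \left(I + 11 \left(t + 9\right)\right)}{2} = - \frac{\left(t - I\right) \left(I + 11 \left(9 + t\right)\right)}{2} = - \frac{\left(t - I\right) \left(I + \left(99 + 11 t\right)\right)}{2} = - \frac{\left(t - I\right) \left(99 + I + 11 t\right)}{2}$)
$\frac{1}{Q{\left(-838,-989 \right)}} = \frac{1}{\frac{\left(-989\right)^{2}}{2} - -41481 - \frac{11 \left(-838\right)^{2}}{2} + \frac{99}{2} \left(-989\right) + 5 \left(-989\right) \left(-838\right)} = \frac{1}{\frac{1}{2} \cdot 978121 + 41481 - 3862342 - \frac{97911}{2} + 4143910} = \frac{1}{\frac{978121}{2} + 41481 - 3862342 - \frac{97911}{2} + 4143910} = \frac{1}{763154}$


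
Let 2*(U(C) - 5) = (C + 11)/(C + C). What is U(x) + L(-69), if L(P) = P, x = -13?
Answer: -1663/26 ≈ -63.962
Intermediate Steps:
U(C) = 5 + (11 + C)/(4*C) (U(C) = 5 + ((C + 11)/(C + C))/2 = 5 + ((11 + C)/((2*C)))/2 = 5 + ((11 + C)*(1/(2*C)))/2 = 5 + ((11 + C)/(2*C))/2 = 5 + (11 + C)/(4*C))
U(x) + L(-69) = (¼)*(11 + 21*(-13))/(-13) - 69 = (¼)*(-1/13)*(11 - 273) - 69 = (¼)*(-1/13)*(-262) - 69 = 131/26 - 69 = -1663/26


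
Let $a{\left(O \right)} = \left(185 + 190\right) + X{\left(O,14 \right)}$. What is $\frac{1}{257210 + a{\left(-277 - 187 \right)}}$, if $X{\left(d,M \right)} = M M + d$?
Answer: $\frac{1}{257317} \approx 3.8863 \cdot 10^{-6}$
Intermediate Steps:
$X{\left(d,M \right)} = d + M^{2}$ ($X{\left(d,M \right)} = M^{2} + d = d + M^{2}$)
$a{\left(O \right)} = 571 + O$ ($a{\left(O \right)} = \left(185 + 190\right) + \left(O + 14^{2}\right) = 375 + \left(O + 196\right) = 375 + \left(196 + O\right) = 571 + O$)
$\frac{1}{257210 + a{\left(-277 - 187 \right)}} = \frac{1}{257210 + \left(571 - 464\right)} = \frac{1}{257210 + 107} = \frac{1}{257317}$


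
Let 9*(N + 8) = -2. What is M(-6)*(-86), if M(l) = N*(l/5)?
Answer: -12728/15 ≈ -848.53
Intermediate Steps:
N = -74/9 (N = -8 + (⅑)*(-2) = -8 - 2/9 = -74/9 ≈ -8.2222)
M(l) = -74*l/45 (M(l) = -74*l/(9*5) = -74*l/45)
M(-6)*(-86) = -74/45*(-6)*(-86) = (148/15)*(-86) = -12728/15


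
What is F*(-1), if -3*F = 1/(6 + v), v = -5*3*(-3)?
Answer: 1/153 ≈ 0.0065359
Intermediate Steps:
v = 45 (v = -15*(-3) = 45)
F = -1/153 (F = -1/(3*(6 + 45)) = -⅓/51 = -⅓*1/51 = -1/153 ≈ -0.0065359)
F*(-1) = -1/153*(-1) = 1/153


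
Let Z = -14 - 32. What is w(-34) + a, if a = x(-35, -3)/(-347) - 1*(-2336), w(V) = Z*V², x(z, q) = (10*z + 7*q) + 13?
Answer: -17641122/347 ≈ -50839.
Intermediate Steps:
x(z, q) = 13 + 7*q + 10*z (x(z, q) = (7*q + 10*z) + 13 = 13 + 7*q + 10*z)
Z = -46
w(V) = -46*V²
a = 810950/347 (a = (13 + 7*(-3) + 10*(-35))/(-347) - 1*(-2336) = (13 - 21 - 350)*(-1/347) + 2336 = -358*(-1/347) + 2336 = 358/347 + 2336 = 810950/347 ≈ 2337.0)
w(-34) + a = -46*(-34)² + 810950/347 = -46*1156 + 810950/347 = -53176 + 810950/347 = -17641122/347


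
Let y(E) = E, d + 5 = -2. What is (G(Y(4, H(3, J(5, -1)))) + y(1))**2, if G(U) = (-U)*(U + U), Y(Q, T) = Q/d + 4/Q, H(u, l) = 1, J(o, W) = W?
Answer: 961/2401 ≈ 0.40025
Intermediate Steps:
d = -7 (d = -5 - 2 = -7)
Y(Q, T) = 4/Q - Q/7 (Y(Q, T) = Q/(-7) + 4/Q = Q*(-1/7) + 4/Q = -Q/7 + 4/Q = 4/Q - Q/7)
G(U) = -2*U**2 (G(U) = (-U)*(2*U) = -2*U**2)
(G(Y(4, H(3, J(5, -1)))) + y(1))**2 = (-2*(4/4 - 1/7*4)**2 + 1)**2 = (-2*(4*(1/4) - 4/7)**2 + 1)**2 = (-2*(1 - 4/7)**2 + 1)**2 = (-2*(3/7)**2 + 1)**2 = (-2*9/49 + 1)**2 = (-18/49 + 1)**2 = (31/49)**2 = 961/2401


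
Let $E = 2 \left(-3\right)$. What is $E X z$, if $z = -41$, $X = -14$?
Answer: $-3444$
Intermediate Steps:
$E = -6$
$E X z = \left(-6\right) \left(-14\right) \left(-41\right) = 84 \left(-41\right) = -3444$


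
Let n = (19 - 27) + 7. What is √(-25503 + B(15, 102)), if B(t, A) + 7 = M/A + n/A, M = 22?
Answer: I*√29489322/34 ≈ 159.72*I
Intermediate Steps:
n = -1 (n = -8 + 7 = -1)
B(t, A) = -7 + 21/A (B(t, A) = -7 + (22/A - 1/A) = -7 + 21/A)
√(-25503 + B(15, 102)) = √(-25503 + (-7 + 21/102)) = √(-25503 + (-7 + 21*(1/102))) = √(-25503 + (-7 + 7/34)) = √(-25503 - 231/34) = √(-867333/34) = I*√29489322/34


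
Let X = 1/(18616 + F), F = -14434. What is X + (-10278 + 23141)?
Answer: 53793067/4182 ≈ 12863.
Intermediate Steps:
X = 1/4182 (X = 1/(18616 - 14434) = 1/4182 ≈ 0.00023912)
X + (-10278 + 23141) = 1/4182 + (-10278 + 23141) = 1/4182 + 12863 = 53793067/4182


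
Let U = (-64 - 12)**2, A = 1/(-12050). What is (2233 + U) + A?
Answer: 96508449/12050 ≈ 8009.0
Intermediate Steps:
A = -1/12050 ≈ -8.2988e-5
U = 5776 (U = (-76)**2 = 5776)
(2233 + U) + A = (2233 + 5776) - 1/12050 = 8009 - 1/12050 = 96508449/12050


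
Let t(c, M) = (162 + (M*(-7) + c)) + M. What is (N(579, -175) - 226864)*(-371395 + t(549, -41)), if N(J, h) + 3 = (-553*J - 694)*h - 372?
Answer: -20717462317968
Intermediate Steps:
N(J, h) = -375 + h*(-694 - 553*J) (N(J, h) = -3 + ((-553*J - 694)*h - 372) = -3 + ((-694 - 553*J)*h - 372) = -3 + (h*(-694 - 553*J) - 372) = -3 + (-372 + h*(-694 - 553*J)) = -375 + h*(-694 - 553*J))
t(c, M) = 162 + c - 6*M (t(c, M) = (162 + (-7*M + c)) + M = (162 + (c - 7*M)) + M = (162 + c - 7*M) + M = 162 + c - 6*M)
(N(579, -175) - 226864)*(-371395 + t(549, -41)) = ((-375 - 694*(-175) - 553*579*(-175)) - 226864)*(-371395 + (162 + 549 - 6*(-41))) = ((-375 + 121450 + 56032725) - 226864)*(-371395 + (162 + 549 + 246)) = (56153800 - 226864)*(-371395 + 957) = 55926936*(-370438) = -20717462317968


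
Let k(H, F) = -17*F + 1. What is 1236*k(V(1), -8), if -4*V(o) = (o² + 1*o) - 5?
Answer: 169332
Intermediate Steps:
V(o) = 5/4 - o/4 - o²/4 (V(o) = -((o² + 1*o) - 5)/4 = -((o² + o) - 5)/4 = -((o + o²) - 5)/4 = -(-5 + o + o²)/4 = 5/4 - o/4 - o²/4)
k(H, F) = 1 - 17*F
1236*k(V(1), -8) = 1236*(1 - 17*(-8)) = 1236*(1 + 136) = 1236*137 = 169332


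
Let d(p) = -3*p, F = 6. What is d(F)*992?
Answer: -17856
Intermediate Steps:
d(F)*992 = -3*6*992 = -18*992 = -17856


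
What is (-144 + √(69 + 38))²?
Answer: (144 - √107)² ≈ 17864.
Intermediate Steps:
(-144 + √(69 + 38))² = (-144 + √107)²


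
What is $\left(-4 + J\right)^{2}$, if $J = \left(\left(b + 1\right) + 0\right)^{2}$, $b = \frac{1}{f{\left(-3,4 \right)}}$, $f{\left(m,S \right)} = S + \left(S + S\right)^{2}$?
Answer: $\frac{188650225}{21381376} \approx 8.8231$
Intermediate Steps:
$f{\left(m,S \right)} = S + 4 S^{2}$ ($f{\left(m,S \right)} = S + \left(2 S\right)^{2} = S + 4 S^{2}$)
$b = \frac{1}{68}$ ($b = \frac{1}{4 \left(1 + 4 \cdot 4\right)} = \frac{1}{4 \left(1 + 16\right)} = \frac{1}{4 \cdot 17} = \frac{1}{68} \approx 0.014706$)
$J = \frac{4761}{4624}$ ($J = \left(\left(\frac{1}{68} + 1\right) + 0\right)^{2} = \left(\frac{69}{68} + 0\right)^{2} = \left(\frac{69}{68}\right)^{2} = \frac{4761}{4624} \approx 1.0296$)
$\left(-4 + J\right)^{2} = \left(-4 + \frac{4761}{4624}\right)^{2} = \left(- \frac{13735}{4624}\right)^{2} = \frac{188650225}{21381376}$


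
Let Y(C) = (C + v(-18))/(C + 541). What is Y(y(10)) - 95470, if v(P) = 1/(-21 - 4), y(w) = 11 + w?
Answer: -670676488/7025 ≈ -95470.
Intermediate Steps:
v(P) = -1/25 (v(P) = 1/(-25) = -1/25)
Y(C) = (-1/25 + C)/(541 + C) (Y(C) = (C - 1/25)/(C + 541) = (-1/25 + C)/(541 + C))
Y(y(10)) - 95470 = (-1/25 + (11 + 10))/(541 + (11 + 10)) - 95470 = (-1/25 + 21)/(541 + 21) - 95470 = (524/25)/562 - 95470 = (1/562)*(524/25) - 95470 = 262/7025 - 95470 = -670676488/7025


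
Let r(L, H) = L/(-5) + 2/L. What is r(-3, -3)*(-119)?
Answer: 119/15 ≈ 7.9333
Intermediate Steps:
r(L, H) = 2/L - L/5 (r(L, H) = L*(-1/5) + 2/L = -L/5 + 2/L = 2/L - L/5)
r(-3, -3)*(-119) = (2/(-3) - 1/5*(-3))*(-119) = (2*(-1/3) + 3/5)*(-119) = (-2/3 + 3/5)*(-119) = -1/15*(-119) = 119/15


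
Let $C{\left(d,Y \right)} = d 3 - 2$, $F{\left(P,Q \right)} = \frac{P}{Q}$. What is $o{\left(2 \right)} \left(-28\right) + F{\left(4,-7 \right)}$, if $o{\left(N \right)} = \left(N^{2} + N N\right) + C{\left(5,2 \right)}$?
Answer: $- \frac{4120}{7} \approx -588.57$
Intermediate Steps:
$C{\left(d,Y \right)} = -2 + 3 d$ ($C{\left(d,Y \right)} = 3 d - 2 = -2 + 3 d$)
$o{\left(N \right)} = 13 + 2 N^{2}$ ($o{\left(N \right)} = \left(N^{2} + N N\right) + \left(-2 + 3 \cdot 5\right) = \left(N^{2} + N^{2}\right) + \left(-2 + 15\right) = 2 N^{2} + 13 = 13 + 2 N^{2}$)
$o{\left(2 \right)} \left(-28\right) + F{\left(4,-7 \right)} = \left(13 + 2 \cdot 2^{2}\right) \left(-28\right) + \frac{4}{-7} = \left(13 + 2 \cdot 4\right) \left(-28\right) + 4 \left(- \frac{1}{7}\right) = \left(13 + 8\right) \left(-28\right) - \frac{4}{7} = 21 \left(-28\right) - \frac{4}{7} = -588 - \frac{4}{7} = - \frac{4120}{7}$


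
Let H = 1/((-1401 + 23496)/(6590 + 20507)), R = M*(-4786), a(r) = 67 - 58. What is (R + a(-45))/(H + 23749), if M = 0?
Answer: 198855/524761252 ≈ 0.00037894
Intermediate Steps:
a(r) = 9
R = 0 (R = 0*(-4786) = 0)
H = 27097/22095 (H = 1/(22095/27097) = 27097/22095 ≈ 1.2264)
(R + a(-45))/(H + 23749) = (0 + 9)/(27097/22095 + 23749) = 9/(524761252/22095) = 9*(22095/524761252) = 198855/524761252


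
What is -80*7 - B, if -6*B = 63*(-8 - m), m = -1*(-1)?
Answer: -1309/2 ≈ -654.50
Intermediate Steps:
m = 1
B = 189/2 (B = -21*(-8 - 1*1)/2 = -21*(-8 - 1)/2 = -21*(-9)/2 = -⅙*(-567) = 189/2 ≈ 94.500)
-80*7 - B = -80*7 - 1*189/2 = -560 - 189/2 = -1309/2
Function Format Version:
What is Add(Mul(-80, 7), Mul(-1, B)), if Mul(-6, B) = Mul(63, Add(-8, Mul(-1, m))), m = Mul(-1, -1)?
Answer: Rational(-1309, 2) ≈ -654.50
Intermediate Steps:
m = 1
B = Rational(189, 2) (B = Mul(Rational(-1, 6), Mul(63, Add(-8, Mul(-1, 1)))) = Mul(Rational(-1, 6), Mul(63, Add(-8, -1))) = Mul(Rational(-1, 6), Mul(63, -9)) = Mul(Rational(-1, 6), -567) = Rational(189, 2) ≈ 94.500)
Add(Mul(-80, 7), Mul(-1, B)) = Add(Mul(-80, 7), Mul(-1, Rational(189, 2))) = Add(-560, Rational(-189, 2)) = Rational(-1309, 2)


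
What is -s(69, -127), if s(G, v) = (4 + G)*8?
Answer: -584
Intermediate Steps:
s(G, v) = 32 + 8*G
-s(69, -127) = -(32 + 8*69) = -(32 + 552) = -1*584 = -584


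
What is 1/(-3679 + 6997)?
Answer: 1/3318 ≈ 0.00030139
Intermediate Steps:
1/(-3679 + 6997) = 1/3318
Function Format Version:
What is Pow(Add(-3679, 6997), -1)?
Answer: Rational(1, 3318) ≈ 0.00030139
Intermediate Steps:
Pow(Add(-3679, 6997), -1) = Pow(3318, -1) = Rational(1, 3318)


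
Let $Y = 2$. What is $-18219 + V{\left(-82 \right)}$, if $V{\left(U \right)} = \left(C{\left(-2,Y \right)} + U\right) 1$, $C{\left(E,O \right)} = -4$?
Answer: $-18305$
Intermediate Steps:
$V{\left(U \right)} = -4 + U$ ($V{\left(U \right)} = \left(-4 + U\right) 1 = -4 + U$)
$-18219 + V{\left(-82 \right)} = -18219 - 86 = -18305$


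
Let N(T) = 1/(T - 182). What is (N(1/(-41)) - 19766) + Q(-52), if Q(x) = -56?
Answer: -147931627/7463 ≈ -19822.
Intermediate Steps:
N(T) = 1/(-182 + T)
(N(1/(-41)) - 19766) + Q(-52) = (1/(-182 + 1/(-41)) - 19766) - 56 = (1/(-182 - 1/41) - 19766) - 56 = (1/(-7463/41) - 19766) - 56 = (-41/7463 - 19766) - 56 = -147513699/7463 - 56 = -147931627/7463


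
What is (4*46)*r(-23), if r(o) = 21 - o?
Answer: 8096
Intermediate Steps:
(4*46)*r(-23) = (4*46)*(21 - 1*(-23)) = 184*(21 + 23) = 184*44 = 8096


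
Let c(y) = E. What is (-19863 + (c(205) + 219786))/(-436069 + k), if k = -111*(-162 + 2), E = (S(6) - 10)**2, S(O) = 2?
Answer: -199987/418309 ≈ -0.47808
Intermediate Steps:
E = 64 (E = (2 - 10)**2 = (-8)**2 = 64)
c(y) = 64
k = 17760 (k = -111*(-160) = 17760)
(-19863 + (c(205) + 219786))/(-436069 + k) = (-19863 + (64 + 219786))/(-436069 + 17760) = (-19863 + 219850)/(-418309) = 199987*(-1/418309) = -199987/418309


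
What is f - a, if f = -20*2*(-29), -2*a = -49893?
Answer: -47573/2 ≈ -23787.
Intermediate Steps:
a = 49893/2 (a = -½*(-49893) = 49893/2 ≈ 24947.)
f = 1160 (f = -40*(-29) = 1160)
f - a = 1160 - 1*49893/2 = 1160 - 49893/2 = -47573/2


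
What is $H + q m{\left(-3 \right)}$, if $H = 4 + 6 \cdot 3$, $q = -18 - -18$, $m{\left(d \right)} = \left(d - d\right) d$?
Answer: $22$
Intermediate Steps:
$m{\left(d \right)} = 0$ ($m{\left(d \right)} = 0 d = 0$)
$q = 0$ ($q = -18 + 18 = 0$)
$H = 22$ ($H = 4 + 18 = 22$)
$H + q m{\left(-3 \right)} = 22 + 0 \cdot 0 = 22 + 0 = 22$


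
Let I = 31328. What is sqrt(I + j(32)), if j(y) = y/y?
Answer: 177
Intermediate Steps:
j(y) = 1
sqrt(I + j(32)) = sqrt(31328 + 1) = sqrt(31329) = 177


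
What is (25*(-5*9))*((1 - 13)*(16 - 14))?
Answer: 27000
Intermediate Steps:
(25*(-5*9))*((1 - 13)*(16 - 14)) = (25*(-45))*(-12*2) = -1125*(-24) = 27000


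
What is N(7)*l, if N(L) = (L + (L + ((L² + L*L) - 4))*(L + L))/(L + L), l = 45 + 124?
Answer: 34307/2 ≈ 17154.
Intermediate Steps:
l = 169
N(L) = (L + 2*L*(-4 + L + 2*L²))/(2*L) (N(L) = (L + (L + ((L² + L²) - 4))*(2*L))/((2*L)) = (L + (L + (2*L² - 4))*(2*L))*(1/(2*L)) = (L + (L + (-4 + 2*L²))*(2*L))*(1/(2*L)) = (L + (-4 + L + 2*L²)*(2*L))*(1/(2*L)) = (L + 2*L*(-4 + L + 2*L²))*(1/(2*L)) = (L + 2*L*(-4 + L + 2*L²))/(2*L))
N(7)*l = (-7/2 + 7 + 2*7²)*169 = (-7/2 + 7 + 2*49)*169 = (-7/2 + 7 + 98)*169 = (203/2)*169 = 34307/2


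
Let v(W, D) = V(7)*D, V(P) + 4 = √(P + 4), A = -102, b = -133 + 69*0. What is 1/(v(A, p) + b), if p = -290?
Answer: 1027/129629 + 290*√11/129629 ≈ 0.015342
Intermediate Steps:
b = -133 (b = -133 + 0 = -133)
V(P) = -4 + √(4 + P) (V(P) = -4 + √(P + 4) = -4 + √(4 + P))
v(W, D) = D*(-4 + √11) (v(W, D) = (-4 + √(4 + 7))*D = (-4 + √11)*D = D*(-4 + √11))
1/(v(A, p) + b) = 1/(-290*(-4 + √11) - 133) = 1/((1160 - 290*√11) - 133) = 1/(1027 - 290*√11)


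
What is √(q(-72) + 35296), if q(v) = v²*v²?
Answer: 4*√1681822 ≈ 5187.4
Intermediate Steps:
q(v) = v⁴
√(q(-72) + 35296) = √((-72)⁴ + 35296) = √(26873856 + 35296) = √26909152 = 4*√1681822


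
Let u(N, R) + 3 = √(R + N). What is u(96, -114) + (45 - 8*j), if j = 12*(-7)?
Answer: 714 + 3*I*√2 ≈ 714.0 + 4.2426*I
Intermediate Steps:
j = -84
u(N, R) = -3 + √(N + R) (u(N, R) = -3 + √(R + N) = -3 + √(N + R))
u(96, -114) + (45 - 8*j) = (-3 + √(96 - 114)) + (45 - 8*(-84)) = (-3 + √(-18)) + (45 + 672) = (-3 + 3*I*√2) + 717 = 714 + 3*I*√2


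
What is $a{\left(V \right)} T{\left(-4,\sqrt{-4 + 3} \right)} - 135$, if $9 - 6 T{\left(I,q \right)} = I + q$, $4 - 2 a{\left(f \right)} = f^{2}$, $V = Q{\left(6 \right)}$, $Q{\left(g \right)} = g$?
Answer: $- \frac{509}{3} + \frac{8 i}{3} \approx -169.67 + 2.6667 i$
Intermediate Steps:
$V = 6$
$a{\left(f \right)} = 2 - \frac{f^{2}}{2}$
$T{\left(I,q \right)} = \frac{3}{2} - \frac{I}{6} - \frac{q}{6}$ ($T{\left(I,q \right)} = \frac{3}{2} - \frac{I + q}{6} = \frac{3}{2} - \left(\frac{I}{6} + \frac{q}{6}\right) = \frac{3}{2} - \frac{I}{6} - \frac{q}{6}$)
$a{\left(V \right)} T{\left(-4,\sqrt{-4 + 3} \right)} - 135 = \left(2 - \frac{6^{2}}{2}\right) \left(\frac{3}{2} - - \frac{2}{3} - \frac{\sqrt{-4 + 3}}{6}\right) - 135 = \left(2 - 18\right) \left(\frac{3}{2} + \frac{2}{3} - \frac{\sqrt{-1}}{6}\right) - 135 = \left(2 - 18\right) \left(\frac{3}{2} + \frac{2}{3} - \frac{i}{6}\right) - 135 = - 16 \left(\frac{13}{6} - \frac{i}{6}\right) - 135 = \left(- \frac{104}{3} + \frac{8 i}{3}\right) - 135 = - \frac{509}{3} + \frac{8 i}{3}$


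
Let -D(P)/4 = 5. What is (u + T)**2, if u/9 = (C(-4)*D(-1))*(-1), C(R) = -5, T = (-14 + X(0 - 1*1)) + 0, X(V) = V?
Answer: 837225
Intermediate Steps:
T = -15 (T = (-14 + (0 - 1*1)) + 0 = (-14 + (0 - 1)) + 0 = (-14 - 1) + 0 = -15 + 0 = -15)
D(P) = -20 (D(P) = -4*5 = -20)
u = -900 (u = 9*(-5*(-20)*(-1)) = 9*(100*(-1)) = 9*(-100) = -900)
(u + T)**2 = (-900 - 15)**2 = (-915)**2 = 837225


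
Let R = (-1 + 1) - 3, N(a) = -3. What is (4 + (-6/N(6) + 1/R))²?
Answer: 289/9 ≈ 32.111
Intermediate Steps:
R = -3 (R = 0 - 3 = -3)
(4 + (-6/N(6) + 1/R))² = (4 + (-6/(-3) + 1/(-3)))² = (4 + (-6*(-⅓) + 1*(-⅓)))² = (4 + (2 - ⅓))² = (4 + 5/3)² = (17/3)² = 289/9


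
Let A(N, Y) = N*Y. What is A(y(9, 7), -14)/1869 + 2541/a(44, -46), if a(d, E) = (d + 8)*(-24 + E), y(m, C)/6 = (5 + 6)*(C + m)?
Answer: -398387/46280 ≈ -8.6082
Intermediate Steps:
y(m, C) = 66*C + 66*m (y(m, C) = 6*((5 + 6)*(C + m)) = 6*(11*(C + m)) = 6*(11*C + 11*m) = 66*C + 66*m)
a(d, E) = (-24 + E)*(8 + d) (a(d, E) = (8 + d)*(-24 + E) = (-24 + E)*(8 + d))
A(y(9, 7), -14)/1869 + 2541/a(44, -46) = ((66*7 + 66*9)*(-14))/1869 + 2541/(-192 - 24*44 + 8*(-46) - 46*44) = ((462 + 594)*(-14))*(1/1869) + 2541/(-192 - 1056 - 368 - 2024) = (1056*(-14))*(1/1869) + 2541/(-3640) = -14784*1/1869 + 2541*(-1/3640) = -704/89 - 363/520 = -398387/46280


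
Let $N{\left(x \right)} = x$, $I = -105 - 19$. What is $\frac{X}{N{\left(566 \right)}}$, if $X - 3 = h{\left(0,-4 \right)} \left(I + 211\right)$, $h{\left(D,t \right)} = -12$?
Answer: $- \frac{1041}{566} \approx -1.8392$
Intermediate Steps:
$I = -124$ ($I = -105 - 19 = -124$)
$X = -1041$ ($X = 3 - 12 \left(-124 + 211\right) = 3 - 1044 = -1041$)
$\frac{X}{N{\left(566 \right)}} = - \frac{1041}{566}$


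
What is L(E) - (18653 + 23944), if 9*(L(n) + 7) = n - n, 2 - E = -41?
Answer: -42604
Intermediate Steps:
E = 43 (E = 2 - 1*(-41) = 2 + 41 = 43)
L(n) = -7 (L(n) = -7 + (n - n)/9 = -7 + (⅑)*0 = -7 + 0 = -7)
L(E) - (18653 + 23944) = -7 - (18653 + 23944) = -7 - 1*42597 = -7 - 42597 = -42604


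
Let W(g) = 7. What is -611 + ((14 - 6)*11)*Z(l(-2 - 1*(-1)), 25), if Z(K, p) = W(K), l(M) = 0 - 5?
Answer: 5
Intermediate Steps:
l(M) = -5
Z(K, p) = 7
-611 + ((14 - 6)*11)*Z(l(-2 - 1*(-1)), 25) = -611 + ((14 - 6)*11)*7 = -611 + (8*11)*7 = -611 + 88*7 = -611 + 616 = 5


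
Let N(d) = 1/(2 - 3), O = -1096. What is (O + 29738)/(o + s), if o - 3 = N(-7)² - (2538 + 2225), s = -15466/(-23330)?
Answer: -167054465/27753001 ≈ -6.0193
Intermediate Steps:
N(d) = -1 (N(d) = 1/(-1) = -1)
s = 7733/11665 (s = -15466*(-1/23330) = 7733/11665 ≈ 0.66292)
o = -4759 (o = 3 + ((-1)² - (2538 + 2225)) = 3 + (1 - 1*4763) = 3 + (1 - 4763) = 3 - 4762 = -4759)
(O + 29738)/(o + s) = (-1096 + 29738)/(-4759 + 7733/11665) = 28642/(-55506002/11665) = 28642*(-11665/55506002) = -167054465/27753001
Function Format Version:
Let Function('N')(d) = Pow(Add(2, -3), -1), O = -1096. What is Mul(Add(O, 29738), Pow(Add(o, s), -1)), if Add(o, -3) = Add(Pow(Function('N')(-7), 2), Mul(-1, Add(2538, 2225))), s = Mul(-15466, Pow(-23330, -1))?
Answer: Rational(-167054465, 27753001) ≈ -6.0193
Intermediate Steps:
Function('N')(d) = -1 (Function('N')(d) = Pow(-1, -1) = -1)
s = Rational(7733, 11665) (s = Mul(-15466, Rational(-1, 23330)) = Rational(7733, 11665) ≈ 0.66292)
o = -4759 (o = Add(3, Add(Pow(-1, 2), Mul(-1, Add(2538, 2225)))) = Add(3, Add(1, Mul(-1, 4763))) = Add(3, Add(1, -4763)) = Add(3, -4762) = -4759)
Mul(Add(O, 29738), Pow(Add(o, s), -1)) = Mul(Add(-1096, 29738), Pow(Add(-4759, Rational(7733, 11665)), -1)) = Mul(28642, Pow(Rational(-55506002, 11665), -1)) = Mul(28642, Rational(-11665, 55506002)) = Rational(-167054465, 27753001)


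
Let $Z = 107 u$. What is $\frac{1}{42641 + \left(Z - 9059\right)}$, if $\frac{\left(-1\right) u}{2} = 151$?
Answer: $\frac{1}{1268} \approx 0.00078864$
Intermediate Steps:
$u = -302$ ($u = \left(-2\right) 151 = -302$)
$Z = -32314$ ($Z = 107 \left(-302\right) = -32314$)
$\frac{1}{42641 + \left(Z - 9059\right)} = \frac{1}{42641 - 41373} = \frac{1}{1268}$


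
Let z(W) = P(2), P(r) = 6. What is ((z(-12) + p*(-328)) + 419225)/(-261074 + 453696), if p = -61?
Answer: 439239/192622 ≈ 2.2803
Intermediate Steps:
z(W) = 6
((z(-12) + p*(-328)) + 419225)/(-261074 + 453696) = ((6 - 61*(-328)) + 419225)/(-261074 + 453696) = ((6 + 20008) + 419225)/192622 = (20014 + 419225)*(1/192622) = 439239*(1/192622) = 439239/192622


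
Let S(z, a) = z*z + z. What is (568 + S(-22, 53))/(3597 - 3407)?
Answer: 103/19 ≈ 5.4211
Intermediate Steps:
S(z, a) = z + z**2 (S(z, a) = z**2 + z = z + z**2)
(568 + S(-22, 53))/(3597 - 3407) = (568 - 22*(1 - 22))/(3597 - 3407) = (568 - 22*(-21))/190 = (568 + 462)*(1/190) = 1030*(1/190) = 103/19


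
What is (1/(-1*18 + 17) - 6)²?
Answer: 49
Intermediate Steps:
(1/(-1*18 + 17) - 6)² = (1/(-18 + 17) - 6)² = (1/(-1) - 6)² = (-1 - 6)² = (-7)² = 49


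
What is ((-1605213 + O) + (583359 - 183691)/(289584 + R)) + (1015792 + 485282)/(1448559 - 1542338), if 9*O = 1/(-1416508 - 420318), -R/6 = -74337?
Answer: -33900373250175708074345/21118721744365854 ≈ -1.6052e+6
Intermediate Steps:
R = 446022 (R = -6*(-74337) = 446022)
O = -1/16531434 (O = 1/(9*(-1416508 - 420318)) = (⅑)/(-1836826) = (⅑)*(-1/1836826) = -1/16531434 ≈ -6.0491e-8)
((-1605213 + O) + (583359 - 183691)/(289584 + R)) + (1015792 + 485282)/(1448559 - 1542338) = ((-1605213 - 1/16531434) + (583359 - 183691)/(289584 + 446022)) + (1015792 + 485282)/(1448559 - 1542338) = (-26536472765443/16531434 + 399668/735606) + 1501074/(-93779) = (-26536472765443/16531434 + 399668*(1/735606)) + 1501074*(-1/93779) = (-26536472765443/16531434 + 199834/367803) - 1501074/93779 = -361488555148357399/225196704426 - 1501074/93779 = -33900373250175708074345/21118721744365854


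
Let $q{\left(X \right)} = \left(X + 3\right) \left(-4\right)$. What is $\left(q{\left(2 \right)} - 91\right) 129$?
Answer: $-14319$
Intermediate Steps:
$q{\left(X \right)} = -12 - 4 X$ ($q{\left(X \right)} = \left(3 + X\right) \left(-4\right) = -12 - 4 X$)
$\left(q{\left(2 \right)} - 91\right) 129 = \left(\left(-12 - 8\right) - 91\right) 129 = \left(-20 - 91\right) 129 = \left(-111\right) 129 = -14319$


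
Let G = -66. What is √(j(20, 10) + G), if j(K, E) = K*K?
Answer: √334 ≈ 18.276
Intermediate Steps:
j(K, E) = K²
√(j(20, 10) + G) = √(20² - 66) = √(400 - 66) = √334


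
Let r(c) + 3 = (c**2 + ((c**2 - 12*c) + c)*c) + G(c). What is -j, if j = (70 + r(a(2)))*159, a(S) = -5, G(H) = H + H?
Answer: 50562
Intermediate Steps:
G(H) = 2*H
r(c) = -3 + c**2 + 2*c + c*(c**2 - 11*c) (r(c) = -3 + ((c**2 + ((c**2 - 12*c) + c)*c) + 2*c) = -3 + ((c**2 + (c**2 - 11*c)*c) + 2*c) = -3 + ((c**2 + c*(c**2 - 11*c)) + 2*c) = -3 + (c**2 + 2*c + c*(c**2 - 11*c)) = -3 + c**2 + 2*c + c*(c**2 - 11*c))
j = -50562 (j = (70 + (-3 + (-5)**3 - 10*(-5)**2 + 2*(-5)))*159 = (70 + (-3 - 125 - 10*25 - 10))*159 = (70 + (-3 - 125 - 250 - 10))*159 = (70 - 388)*159 = -318*159 = -50562)
-j = -1*(-50562) = 50562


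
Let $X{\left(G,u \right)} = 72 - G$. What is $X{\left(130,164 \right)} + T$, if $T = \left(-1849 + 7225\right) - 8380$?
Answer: $-3062$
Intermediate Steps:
$T = -3004$ ($T = 5376 - 8380 = -3004$)
$X{\left(130,164 \right)} + T = \left(72 - 130\right) - 3004 = -58 - 3004 = -3062$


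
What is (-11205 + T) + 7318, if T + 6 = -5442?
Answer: -9335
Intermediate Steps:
T = -5448 (T = -6 - 5442 = -5448)
(-11205 + T) + 7318 = (-11205 - 5448) + 7318 = -16653 + 7318 = -9335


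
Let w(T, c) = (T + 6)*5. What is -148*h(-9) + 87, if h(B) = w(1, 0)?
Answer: -5093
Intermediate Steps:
w(T, c) = 30 + 5*T (w(T, c) = (6 + T)*5 = 30 + 5*T)
h(B) = 35 (h(B) = 30 + 5*1 = 30 + 5 = 35)
-148*h(-9) + 87 = -148*35 + 87 = -5180 + 87 = -5093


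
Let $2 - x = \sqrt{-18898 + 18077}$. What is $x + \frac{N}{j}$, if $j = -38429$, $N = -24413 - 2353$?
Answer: $\frac{103624}{38429} - i \sqrt{821} \approx 2.6965 - 28.653 i$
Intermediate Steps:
$N = -26766$ ($N = -24413 - 2353 = -26766$)
$x = 2 - i \sqrt{821}$ ($x = 2 - \sqrt{-18898 + 18077} = 2 - \sqrt{-821} = 2 - i \sqrt{821} \approx 2.0 - 28.653 i$)
$x + \frac{N}{j} = \left(2 - i \sqrt{821}\right) - \frac{26766}{-38429} = \left(2 - i \sqrt{821}\right) - - \frac{26766}{38429} = \left(2 - i \sqrt{821}\right) + \frac{26766}{38429} = \frac{103624}{38429} - i \sqrt{821}$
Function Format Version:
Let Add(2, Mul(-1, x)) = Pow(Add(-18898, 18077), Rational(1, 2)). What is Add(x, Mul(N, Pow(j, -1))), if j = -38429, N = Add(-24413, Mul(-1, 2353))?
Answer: Add(Rational(103624, 38429), Mul(-1, I, Pow(821, Rational(1, 2)))) ≈ Add(2.6965, Mul(-28.653, I))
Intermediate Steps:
N = -26766 (N = Add(-24413, -2353) = -26766)
x = Add(2, Mul(-1, I, Pow(821, Rational(1, 2)))) (x = Add(2, Mul(-1, Pow(Add(-18898, 18077), Rational(1, 2)))) = Add(2, Mul(-1, Pow(-821, Rational(1, 2)))) = Add(2, Mul(-1, Mul(I, Pow(821, Rational(1, 2))))) = Add(2, Mul(-1, I, Pow(821, Rational(1, 2)))) ≈ Add(2.0000, Mul(-28.653, I)))
Add(x, Mul(N, Pow(j, -1))) = Add(Add(2, Mul(-1, I, Pow(821, Rational(1, 2)))), Mul(-26766, Pow(-38429, -1))) = Add(Add(2, Mul(-1, I, Pow(821, Rational(1, 2)))), Mul(-26766, Rational(-1, 38429))) = Add(Add(2, Mul(-1, I, Pow(821, Rational(1, 2)))), Rational(26766, 38429)) = Add(Rational(103624, 38429), Mul(-1, I, Pow(821, Rational(1, 2))))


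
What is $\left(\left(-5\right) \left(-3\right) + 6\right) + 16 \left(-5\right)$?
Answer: $-59$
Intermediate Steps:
$\left(\left(-5\right) \left(-3\right) + 6\right) + 16 \left(-5\right) = \left(15 + 6\right) - 80 = 21 - 80 = -59$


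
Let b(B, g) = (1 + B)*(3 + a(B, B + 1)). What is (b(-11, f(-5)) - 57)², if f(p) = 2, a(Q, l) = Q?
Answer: 529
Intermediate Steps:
b(B, g) = (1 + B)*(3 + B)
(b(-11, f(-5)) - 57)² = ((3 + (-11)² + 4*(-11)) - 57)² = ((3 + 121 - 44) - 57)² = (80 - 57)² = 23² = 529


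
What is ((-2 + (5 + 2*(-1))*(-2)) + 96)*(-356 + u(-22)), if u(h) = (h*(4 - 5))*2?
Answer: -27456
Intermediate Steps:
u(h) = -2*h (u(h) = (h*(-1))*2 = -h*2 = -2*h)
((-2 + (5 + 2*(-1))*(-2)) + 96)*(-356 + u(-22)) = ((-2 + (5 + 2*(-1))*(-2)) + 96)*(-356 - 2*(-22)) = ((-2 + (5 - 2)*(-2)) + 96)*(-356 + 44) = ((-2 + 3*(-2)) + 96)*(-312) = ((-2 - 6) + 96)*(-312) = (-8 + 96)*(-312) = 88*(-312) = -27456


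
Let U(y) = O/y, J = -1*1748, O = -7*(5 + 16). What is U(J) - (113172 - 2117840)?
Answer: 3504159811/1748 ≈ 2.0047e+6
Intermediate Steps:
O = -147 (O = -7*21 = -147)
J = -1748
U(y) = -147/y
U(J) - (113172 - 2117840) = -147/(-1748) - (113172 - 2117840) = -147*(-1/1748) - 1*(-2004668) = 147/1748 + 2004668 = 3504159811/1748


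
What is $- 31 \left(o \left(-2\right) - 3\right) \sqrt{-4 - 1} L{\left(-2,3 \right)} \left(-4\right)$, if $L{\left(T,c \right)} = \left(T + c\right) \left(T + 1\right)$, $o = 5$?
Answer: $1612 i \sqrt{5} \approx 3604.5 i$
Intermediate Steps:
$L{\left(T,c \right)} = \left(1 + T\right) \left(T + c\right)$ ($L{\left(T,c \right)} = \left(T + c\right) \left(1 + T\right) = \left(1 + T\right) \left(T + c\right)$)
$- 31 \left(o \left(-2\right) - 3\right) \sqrt{-4 - 1} L{\left(-2,3 \right)} \left(-4\right) = - 31 \left(5 \left(-2\right) - 3\right) \sqrt{-4 - 1} \left(-2 + 3 + \left(-2\right)^{2} - 6\right) \left(-4\right) = - 31 \left(-10 - 3\right) \sqrt{-5} \left(-2 + 3 + 4 - 6\right) \left(-4\right) = - 31 \left(- 13 i \sqrt{5} \left(-1\right)\right) \left(-4\right) = - 31 \left(- 13 \left(- i \sqrt{5}\right)\right) \left(-4\right) = - 31 \cdot 13 i \sqrt{5} \left(-4\right) = - 403 i \sqrt{5} \left(-4\right) = 1612 i \sqrt{5}$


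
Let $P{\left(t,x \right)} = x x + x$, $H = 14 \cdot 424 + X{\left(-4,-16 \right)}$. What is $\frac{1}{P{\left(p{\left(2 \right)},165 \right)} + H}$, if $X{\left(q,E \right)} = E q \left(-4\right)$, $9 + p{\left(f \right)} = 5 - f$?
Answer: $\frac{1}{33070} \approx 3.0239 \cdot 10^{-5}$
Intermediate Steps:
$p{\left(f \right)} = -4 - f$ ($p{\left(f \right)} = -9 - \left(-5 + f\right) = -4 - f$)
$X{\left(q,E \right)} = - 4 E q$
$H = 5680$ ($H = 14 \cdot 424 - \left(-64\right) \left(-4\right) = 5936 - 256 = 5680$)
$P{\left(t,x \right)} = x + x^{2}$ ($P{\left(t,x \right)} = x^{2} + x = x + x^{2}$)
$\frac{1}{P{\left(p{\left(2 \right)},165 \right)} + H} = \frac{1}{165 \left(1 + 165\right) + 5680} = \frac{1}{165 \cdot 166 + 5680} = \frac{1}{27390 + 5680} = \frac{1}{33070}$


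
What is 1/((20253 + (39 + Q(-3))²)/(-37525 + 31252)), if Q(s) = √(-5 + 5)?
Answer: -2091/7258 ≈ -0.28810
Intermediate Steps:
Q(s) = 0 (Q(s) = √0 = 0)
1/((20253 + (39 + Q(-3))²)/(-37525 + 31252)) = 1/((20253 + (39 + 0)²)/(-37525 + 31252)) = 1/((20253 + 39²)/(-6273)) = 1/((20253 + 1521)*(-1/6273)) = 1/(21774*(-1/6273)) = 1/(-7258/2091) = -2091/7258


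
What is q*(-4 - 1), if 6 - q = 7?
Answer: 5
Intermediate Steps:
q = -1 (q = 6 - 1*7 = 6 - 7 = -1)
q*(-4 - 1) = -(-4 - 1) = -1*(-5) = 5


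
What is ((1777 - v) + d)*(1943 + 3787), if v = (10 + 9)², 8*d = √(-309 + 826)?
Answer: 8113680 + 2865*√517/4 ≈ 8.1300e+6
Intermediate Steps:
d = √517/8 (d = √(-309 + 826)/8 = √517/8 ≈ 2.8422)
v = 361 (v = 19² = 361)
((1777 - v) + d)*(1943 + 3787) = ((1777 - 1*361) + √517/8)*(1943 + 3787) = ((1777 - 361) + √517/8)*5730 = (1416 + √517/8)*5730 = 8113680 + 2865*√517/4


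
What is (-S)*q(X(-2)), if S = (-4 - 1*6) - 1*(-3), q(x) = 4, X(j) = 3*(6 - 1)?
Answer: 28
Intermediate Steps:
X(j) = 15 (X(j) = 3*5 = 15)
S = -7 (S = (-4 - 6) + 3 = -10 + 3 = -7)
(-S)*q(X(-2)) = -1*(-7)*4 = 7*4 = 28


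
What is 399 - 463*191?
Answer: -88034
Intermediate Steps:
399 - 463*191 = 399 - 88433 = -88034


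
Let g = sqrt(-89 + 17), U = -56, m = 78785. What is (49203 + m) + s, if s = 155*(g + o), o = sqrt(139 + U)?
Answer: 127988 + 155*sqrt(83) + 930*I*sqrt(2) ≈ 1.294e+5 + 1315.2*I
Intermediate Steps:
g = 6*I*sqrt(2) (g = sqrt(-72) = 6*I*sqrt(2) ≈ 8.4853*I)
o = sqrt(83) (o = sqrt(139 - 56) = sqrt(83) ≈ 9.1104)
s = 155*sqrt(83) + 930*I*sqrt(2) (s = 155*(6*I*sqrt(2) + sqrt(83)) = 155*(sqrt(83) + 6*I*sqrt(2)) = 155*sqrt(83) + 930*I*sqrt(2) ≈ 1412.1 + 1315.2*I)
(49203 + m) + s = (49203 + 78785) + (155*sqrt(83) + 930*I*sqrt(2)) = 127988 + (155*sqrt(83) + 930*I*sqrt(2)) = 127988 + 155*sqrt(83) + 930*I*sqrt(2)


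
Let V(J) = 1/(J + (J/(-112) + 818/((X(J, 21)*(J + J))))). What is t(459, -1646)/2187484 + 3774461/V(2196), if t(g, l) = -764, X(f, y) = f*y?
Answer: 454947303338507768738111/55382028667056 ≈ 8.2147e+9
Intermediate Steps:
V(J) = 1/(111*J/112 + 409/(21*J²)) (V(J) = 1/(J + (J/(-112) + 818/(((J*21)*(J + J))))) = 1/(J + (J*(-1/112) + 818/(((21*J)*(2*J))))) = 1/(J + (-J/112 + 818/((42*J²)))) = 1/(J + (-J/112 + 818*(1/(42*J²)))) = 1/(J + (-J/112 + 409/(21*J²))) = 1/(111*J/112 + 409/(21*J²)))
t(459, -1646)/2187484 + 3774461/V(2196) = -764/2187484 + 3774461/((336*2196²/(6544 + 333*2196³))) = -764*1/2187484 + 3774461/((336*4822416/(6544 + 333*10590025536))) = -191/546871 + 3774461/((336*4822416/(6544 + 3526478503488))) = -191/546871 + 3774461/((336*4822416/3526478510032)) = -191/546871 + 3774461/((336*4822416*(1/3526478510032))) = -191/546871 + 3774461/(101270736/220404906877) = -191/546871 + 3774461*(220404906877/101270736) = -191/546871 + 831909725215868297/101270736 = 454947303338507768738111/55382028667056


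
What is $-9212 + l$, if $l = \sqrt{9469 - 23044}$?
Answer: $-9212 + 5 i \sqrt{543} \approx -9212.0 + 116.51 i$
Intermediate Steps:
$l = 5 i \sqrt{543}$ ($l = \sqrt{-13575} = 5 i \sqrt{543} \approx 116.51 i$)
$-9212 + l = -9212 + 5 i \sqrt{543}$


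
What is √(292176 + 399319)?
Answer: √691495 ≈ 831.56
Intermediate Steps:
√(292176 + 399319) = √691495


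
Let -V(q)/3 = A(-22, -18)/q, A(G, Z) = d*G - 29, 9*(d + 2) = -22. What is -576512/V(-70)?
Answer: -121067520/619 ≈ -1.9559e+5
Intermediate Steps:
d = -40/9 (d = -2 + (⅑)*(-22) = -2 - 22/9 = -40/9 ≈ -4.4444)
A(G, Z) = -29 - 40*G/9 (A(G, Z) = -40*G/9 - 29 = -29 - 40*G/9)
V(q) = -619/(3*q) (V(q) = -3*(-29 - 40/9*(-22))/q = -3*(-29 + 880/9)/q = -619/(3*q))
-576512/V(-70) = -576512/((-619/3/(-70))) = -576512/((-619/3*(-1/70))) = -576512/619/210 = -576512*210/619 = -121067520/619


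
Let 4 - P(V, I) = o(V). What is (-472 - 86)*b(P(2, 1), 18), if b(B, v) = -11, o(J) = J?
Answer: 6138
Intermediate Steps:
P(V, I) = 4 - V
(-472 - 86)*b(P(2, 1), 18) = (-472 - 86)*(-11) = -558*(-11) = 6138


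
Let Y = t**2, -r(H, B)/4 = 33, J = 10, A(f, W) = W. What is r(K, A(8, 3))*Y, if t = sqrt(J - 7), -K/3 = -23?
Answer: -396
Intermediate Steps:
K = 69 (K = -3*(-23) = 69)
r(H, B) = -132 (r(H, B) = -4*33 = -132)
t = sqrt(3) (t = sqrt(10 - 7) = sqrt(3) ≈ 1.7320)
Y = 3 (Y = (sqrt(3))**2 = 3)
r(K, A(8, 3))*Y = -132*3 = -396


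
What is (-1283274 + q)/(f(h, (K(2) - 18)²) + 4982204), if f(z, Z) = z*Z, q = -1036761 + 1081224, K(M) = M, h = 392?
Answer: -1238811/5082556 ≈ -0.24374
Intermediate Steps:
q = 44463
f(z, Z) = Z*z
(-1283274 + q)/(f(h, (K(2) - 18)²) + 4982204) = (-1283274 + 44463)/((2 - 18)²*392 + 4982204) = -1238811/((-16)²*392 + 4982204) = -1238811/(256*392 + 4982204) = -1238811/(100352 + 4982204) = -1238811/5082556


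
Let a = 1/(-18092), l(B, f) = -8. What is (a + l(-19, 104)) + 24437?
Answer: 441969467/18092 ≈ 24429.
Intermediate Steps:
a = -1/18092 ≈ -5.5273e-5
(a + l(-19, 104)) + 24437 = (-1/18092 - 8) + 24437 = -144737/18092 + 24437 = 441969467/18092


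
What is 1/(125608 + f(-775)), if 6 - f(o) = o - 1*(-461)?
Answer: 1/125928 ≈ 7.9410e-6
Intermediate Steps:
f(o) = -455 - o (f(o) = 6 - (o - 1*(-461)) = 6 - (o + 461) = 6 - (461 + o) = 6 + (-461 - o) = -455 - o)
1/(125608 + f(-775)) = 1/(125608 + (-455 - 1*(-775))) = 1/(125608 + (-455 + 775)) = 1/(125608 + 320) = 1/125928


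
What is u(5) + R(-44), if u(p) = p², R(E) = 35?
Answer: 60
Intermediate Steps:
u(5) + R(-44) = 5² + 35 = 25 + 35 = 60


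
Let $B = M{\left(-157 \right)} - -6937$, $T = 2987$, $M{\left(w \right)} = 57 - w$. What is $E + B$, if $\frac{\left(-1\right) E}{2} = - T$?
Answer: $13125$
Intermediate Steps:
$E = 5974$ ($E = - 2 \left(\left(-1\right) 2987\right) = \left(-2\right) \left(-2987\right) = 5974$)
$B = 7151$ ($B = \left(57 - -157\right) - -6937 = \left(57 + 157\right) + 6937 = 214 + 6937 = 7151$)
$E + B = 5974 + 7151 = 13125$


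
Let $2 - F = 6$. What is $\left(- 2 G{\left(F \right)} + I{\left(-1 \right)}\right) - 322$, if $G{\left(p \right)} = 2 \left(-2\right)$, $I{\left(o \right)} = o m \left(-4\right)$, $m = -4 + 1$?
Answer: $-326$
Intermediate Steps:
$m = -3$
$F = -4$ ($F = 2 - 6 = -4$)
$I{\left(o \right)} = 12 o$ ($I{\left(o \right)} = o \left(-3\right) \left(-4\right) = - 3 o \left(-4\right) = 12 o$)
$G{\left(p \right)} = -4$
$\left(- 2 G{\left(F \right)} + I{\left(-1 \right)}\right) - 322 = \left(\left(-2\right) \left(-4\right) + 12 \left(-1\right)\right) - 322 = \left(8 - 12\right) - 322 = -4 - 322 = -326$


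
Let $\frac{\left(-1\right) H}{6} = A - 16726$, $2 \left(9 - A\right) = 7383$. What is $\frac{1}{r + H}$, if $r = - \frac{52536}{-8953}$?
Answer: $\frac{8953}{1096356339} \approx 8.1661 \cdot 10^{-6}$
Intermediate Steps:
$A = - \frac{7365}{2}$ ($A = 9 - \frac{7383}{2} = - \frac{7365}{2} \approx -3682.5$)
$r = \frac{52536}{8953}$ ($r = \left(-52536\right) \left(- \frac{1}{8953}\right) = \frac{52536}{8953} \approx 5.868$)
$H = 122451$ ($H = - 6 \left(- \frac{7365}{2} - 16726\right) = \left(-6\right) \left(- \frac{40817}{2}\right) = 122451$)
$\frac{1}{r + H} = \frac{1}{\frac{52536}{8953} + 122451} = \frac{1}{\frac{1096356339}{8953}} = \frac{8953}{1096356339}$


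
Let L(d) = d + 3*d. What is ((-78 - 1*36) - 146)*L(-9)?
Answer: 9360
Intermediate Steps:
L(d) = 4*d
((-78 - 1*36) - 146)*L(-9) = ((-78 - 1*36) - 146)*(4*(-9)) = ((-78 - 36) - 146)*(-36) = (-114 - 146)*(-36) = -260*(-36) = 9360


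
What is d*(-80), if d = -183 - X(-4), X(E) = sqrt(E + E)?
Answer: 14640 + 160*I*sqrt(2) ≈ 14640.0 + 226.27*I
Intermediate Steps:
X(E) = sqrt(2)*sqrt(E) (X(E) = sqrt(2*E) = sqrt(2)*sqrt(E))
d = -183 - 2*I*sqrt(2) (d = -183 - sqrt(2)*sqrt(-4) = -183 - sqrt(2)*2*I = -183 - 2*I*sqrt(2) ≈ -183.0 - 2.8284*I)
d*(-80) = (-183 - 2*I*sqrt(2))*(-80) = 14640 + 160*I*sqrt(2)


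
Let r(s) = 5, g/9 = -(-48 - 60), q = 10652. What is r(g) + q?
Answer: 10657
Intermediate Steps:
g = 972 (g = 9*(-(-48 - 60)) = 9*(-1*(-108)) = 9*108 = 972)
r(g) + q = 5 + 10652 = 10657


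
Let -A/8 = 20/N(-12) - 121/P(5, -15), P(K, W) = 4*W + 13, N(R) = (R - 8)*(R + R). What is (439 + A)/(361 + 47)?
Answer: 14737/14382 ≈ 1.0247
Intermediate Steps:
N(R) = 2*R*(-8 + R) (N(R) = (-8 + R)*(2*R) = 2*R*(-8 + R))
P(K, W) = 13 + 4*W
A = -2951/141 (A = -8*(20/((2*(-12)*(-8 - 12))) - 121/(13 + 4*(-15))) = -8*(20/((2*(-12)*(-20))) - 121/(13 - 60)) = -8*(20/480 - 121/(-47)) = -8*(20*(1/480) - 121*(-1/47)) = -8*(1/24 + 121/47) = -8*2951/1128 = -2951/141 ≈ -20.929)
(439 + A)/(361 + 47) = (439 - 2951/141)/(361 + 47) = (58948/141)/408 = (58948/141)*(1/408) = 14737/14382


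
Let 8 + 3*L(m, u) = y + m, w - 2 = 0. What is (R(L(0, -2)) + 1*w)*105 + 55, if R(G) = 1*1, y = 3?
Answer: 370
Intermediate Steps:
w = 2 (w = 2 + 0 = 2)
L(m, u) = -5/3 + m/3 (L(m, u) = -8/3 + (3 + m)/3 = -8/3 + (1 + m/3) = -5/3 + m/3)
R(G) = 1
(R(L(0, -2)) + 1*w)*105 + 55 = (1 + 1*2)*105 + 55 = (1 + 2)*105 + 55 = 3*105 + 55 = 315 + 55 = 370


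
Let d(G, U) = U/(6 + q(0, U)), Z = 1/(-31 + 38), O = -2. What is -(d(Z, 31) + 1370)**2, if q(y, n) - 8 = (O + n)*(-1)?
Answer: -421029361/225 ≈ -1.8712e+6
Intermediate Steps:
q(y, n) = 10 - n (q(y, n) = 8 + (-2 + n)*(-1) = 8 + (2 - n) = 10 - n)
Z = 1/7 ≈ 0.14286
d(G, U) = U/(16 - U) (d(G, U) = U/(6 + (10 - U)) = U/(16 - U))
-(d(Z, 31) + 1370)**2 = -(-1*31/(-16 + 31) + 1370)**2 = -(-1*31/15 + 1370)**2 = -(-1*31*1/15 + 1370)**2 = -(-31/15 + 1370)**2 = -(20519/15)**2 = -1*421029361/225 = -421029361/225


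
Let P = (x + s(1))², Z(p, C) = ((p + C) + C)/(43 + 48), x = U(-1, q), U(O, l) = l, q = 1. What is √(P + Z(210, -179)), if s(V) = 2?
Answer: √61061/91 ≈ 2.7154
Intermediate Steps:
x = 1
Z(p, C) = p/91 + 2*C/91 (Z(p, C) = ((C + p) + C)/91 = (p + 2*C)*(1/91) = p/91 + 2*C/91)
P = 9 (P = (1 + 2)² = 3² = 9)
√(P + Z(210, -179)) = √(9 + ((1/91)*210 + (2/91)*(-179))) = √(9 + (30/13 - 358/91)) = √(9 - 148/91) = √(671/91) = √61061/91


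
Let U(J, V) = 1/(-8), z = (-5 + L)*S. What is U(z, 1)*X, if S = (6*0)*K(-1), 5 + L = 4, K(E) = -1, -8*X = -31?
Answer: -31/64 ≈ -0.48438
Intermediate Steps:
X = 31/8 (X = -⅛*(-31) = 31/8 ≈ 3.8750)
L = -1 (L = -5 + 4 = -1)
S = 0 (S = (6*0)*(-1) = 0*(-1) = 0)
z = 0 (z = (-5 - 1)*0 = -6*0 = 0)
U(J, V) = -⅛
U(z, 1)*X = -⅛*31/8 = -31/64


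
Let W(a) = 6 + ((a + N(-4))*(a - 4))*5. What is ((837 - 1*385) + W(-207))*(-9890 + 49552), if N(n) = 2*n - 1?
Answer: 9056341756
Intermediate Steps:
N(n) = -1 + 2*n
W(a) = 6 + 5*(-9 + a)*(-4 + a) (W(a) = 6 + ((a + (-1 + 2*(-4)))*(a - 4))*5 = 6 + ((a + (-1 - 8))*(-4 + a))*5 = 6 + ((a - 9)*(-4 + a))*5 = 6 + ((-9 + a)*(-4 + a))*5 = 6 + 5*(-9 + a)*(-4 + a))
((837 - 1*385) + W(-207))*(-9890 + 49552) = ((837 - 1*385) + (186 - 65*(-207) + 5*(-207)**2))*(-9890 + 49552) = ((837 - 385) + (186 + 13455 + 5*42849))*39662 = (452 + (186 + 13455 + 214245))*39662 = (452 + 227886)*39662 = 228338*39662 = 9056341756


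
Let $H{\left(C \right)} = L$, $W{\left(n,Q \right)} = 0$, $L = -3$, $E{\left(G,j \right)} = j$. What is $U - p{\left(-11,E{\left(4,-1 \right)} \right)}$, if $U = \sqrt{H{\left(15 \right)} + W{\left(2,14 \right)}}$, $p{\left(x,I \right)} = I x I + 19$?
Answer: $-8 + i \sqrt{3} \approx -8.0 + 1.732 i$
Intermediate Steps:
$p{\left(x,I \right)} = 19 + x I^{2}$ ($p{\left(x,I \right)} = x I^{2} + 19 = 19 + x I^{2}$)
$H{\left(C \right)} = -3$
$U = i \sqrt{3}$ ($U = \sqrt{-3 + 0} = \sqrt{-3} = i \sqrt{3} \approx 1.732 i$)
$U - p{\left(-11,E{\left(4,-1 \right)} \right)} = i \sqrt{3} - \left(19 - 11 \left(-1\right)^{2}\right) = i \sqrt{3} - \left(19 - 11\right) = i \sqrt{3} - 8 = -8 + i \sqrt{3}$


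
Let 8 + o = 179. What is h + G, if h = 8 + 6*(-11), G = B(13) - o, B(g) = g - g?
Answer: -229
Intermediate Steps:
o = 171 (o = -8 + 179 = 171)
B(g) = 0
G = -171 (G = 0 - 1*171 = 0 - 171 = -171)
h = -58 (h = 8 - 66 = -58)
h + G = -58 - 171 = -229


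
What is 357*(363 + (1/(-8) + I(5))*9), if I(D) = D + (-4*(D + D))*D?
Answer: -3978765/8 ≈ -4.9735e+5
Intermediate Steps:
I(D) = D - 8*D**2 (I(D) = D + (-8*D)*D = D - 8*D**2)
357*(363 + (1/(-8) + I(5))*9) = 357*(363 + (1/(-8) + 5*(1 - 8*5))*9) = 357*(363 + (-1/8 + 5*(1 - 40))*9) = 357*(363 + (-1/8 + 5*(-39))*9) = 357*(363 + (-1/8 - 195)*9) = 357*(363 - 1561/8*9) = 357*(363 - 14049/8) = 357*(-11145/8) = -3978765/8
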